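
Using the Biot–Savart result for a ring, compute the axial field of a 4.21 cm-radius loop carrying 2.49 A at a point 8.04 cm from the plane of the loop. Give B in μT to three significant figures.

On the axis of a circular loop, B = μ₀IR² / [2(R²+z²)^(3/2)].
R² + z² = (0.0421)² + (0.0804)² = 0.008237 m², and (R²+z²)^(3/2) = 7.48×10⁻⁴ m³.
B = (4π×10⁻⁷ × 2.49 × 0.001772) / (2 × 7.48×10⁻⁴) = 3.71×10⁻⁶ T.

B ≈ 3.71 μT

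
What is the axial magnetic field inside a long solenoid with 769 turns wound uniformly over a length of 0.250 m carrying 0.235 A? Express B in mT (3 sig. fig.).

B ≈ 0.908 mT

Inside a long solenoid, B = μ₀nI with n = 3076 turns/m.
B = 4π×10⁻⁷ × 3076 × 0.235 = 9.08×10⁻⁴ T.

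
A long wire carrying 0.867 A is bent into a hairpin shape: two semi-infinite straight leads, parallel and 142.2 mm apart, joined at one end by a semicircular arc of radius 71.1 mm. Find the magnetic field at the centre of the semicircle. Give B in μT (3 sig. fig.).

The semicircular arc contributes B_arc = μ₀I·π/(4πR) = μ₀I/(4R) = 3.83×10⁻⁶ T.
Each semi-infinite lead is at perpendicular distance R = 0.0711 m from the centre, with the perpendicular foot at its near end, so it contributes μ₀I/(4πR); both point the same way, together 2.44×10⁻⁶ T.
Arc and leads all point the same direction: B = 3.83×10⁻⁶ + 2.44×10⁻⁶ = 6.27×10⁻⁶ T.

B ≈ 6.27 μT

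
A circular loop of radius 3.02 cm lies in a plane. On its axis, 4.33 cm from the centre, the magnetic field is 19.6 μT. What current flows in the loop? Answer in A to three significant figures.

I ≈ 5.03 A

On the axis of a loop, B = μ₀IR²/[2(R²+z²)^(3/2)], so I = 2B(R²+z²)^(3/2)/(μ₀R²).
R² + z² = 0.000912 + 0.001875 = 0.002787 m²; raised to 3/2 gives 1.47×10⁻⁴ m³.
I = 2 × 1.96×10⁻⁵ × 1.47×10⁻⁴ / (1.26×10⁻⁶ × 0.000912) = 5.03 A.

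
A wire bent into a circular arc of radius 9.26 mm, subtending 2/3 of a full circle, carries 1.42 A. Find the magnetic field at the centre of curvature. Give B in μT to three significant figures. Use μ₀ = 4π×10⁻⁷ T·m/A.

The Biot–Savart field of a circular arc at its centre is B = μ₀Iφ/(4πR), with φ = 4.189 rad.
B = (4π×10⁻⁷ × 1.42 × 4.189) / (4π × 0.00926) = 6.42×10⁻⁵ T.

B ≈ 64.2 μT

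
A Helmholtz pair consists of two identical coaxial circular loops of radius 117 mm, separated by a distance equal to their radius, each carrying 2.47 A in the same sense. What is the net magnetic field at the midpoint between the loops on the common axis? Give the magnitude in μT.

B ≈ 19.0 μT

Each loop contributes B = μ₀IR²/[2(R²+z²)^(3/2)] on the axis, with z measured from that loop.
Loop 1 (z = 0.0585 m): B₁ = 9.49×10⁻⁶ T. Loop 2 (z = 0.0585 m): B₂ = 9.49×10⁻⁶ T.
The fields add: B = B₁ + B₂ = 1.90×10⁻⁵ T.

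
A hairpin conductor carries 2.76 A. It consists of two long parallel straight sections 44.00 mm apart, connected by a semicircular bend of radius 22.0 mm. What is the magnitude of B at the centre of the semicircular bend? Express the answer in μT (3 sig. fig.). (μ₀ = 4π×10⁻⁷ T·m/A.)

B ≈ 64.5 μT

The semicircular arc contributes B_arc = μ₀I·π/(4πR) = μ₀I/(4R) = 3.94×10⁻⁵ T.
Each semi-infinite lead is at perpendicular distance R = 0.022 m from the centre, with the perpendicular foot at its near end, so it contributes μ₀I/(4πR); both point the same way, together 2.51×10⁻⁵ T.
Arc and leads all point the same direction: B = 3.94×10⁻⁵ + 2.51×10⁻⁵ = 6.45×10⁻⁵ T.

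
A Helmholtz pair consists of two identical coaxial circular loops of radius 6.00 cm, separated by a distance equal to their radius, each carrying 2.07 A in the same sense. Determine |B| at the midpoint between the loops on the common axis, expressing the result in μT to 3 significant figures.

Each loop contributes B = μ₀IR²/[2(R²+z²)^(3/2)] on the axis, with z measured from that loop.
Loop 1 (z = 0.03 m): B₁ = 1.55×10⁻⁵ T. Loop 2 (z = 0.03 m): B₂ = 1.55×10⁻⁵ T.
The fields add: B = B₁ + B₂ = 3.10×10⁻⁵ T.

B ≈ 31.0 μT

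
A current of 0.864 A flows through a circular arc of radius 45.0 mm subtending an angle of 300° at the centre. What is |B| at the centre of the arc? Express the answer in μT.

The Biot–Savart field of a circular arc at its centre is B = μ₀Iφ/(4πR), with φ = 5.236 rad.
B = (4π×10⁻⁷ × 0.864 × 5.236) / (4π × 0.045) = 1.01×10⁻⁵ T.

B ≈ 10.1 μT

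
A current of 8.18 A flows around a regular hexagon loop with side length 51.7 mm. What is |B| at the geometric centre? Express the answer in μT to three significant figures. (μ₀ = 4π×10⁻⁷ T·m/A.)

Each side is a finite straight segment at perpendicular distance d = a/(2 tan(π/6)) = 0.04477 m from the centre, with end-angles ±π/6.
One side contributes B₁ = (μ₀I/4πd)·2 sin(π/6) = 1.83×10⁻⁵ T.
All 6 sides add in the same direction: B = 6 × 1.83×10⁻⁵ = 1.10×10⁻⁴ T.

B ≈ 110 μT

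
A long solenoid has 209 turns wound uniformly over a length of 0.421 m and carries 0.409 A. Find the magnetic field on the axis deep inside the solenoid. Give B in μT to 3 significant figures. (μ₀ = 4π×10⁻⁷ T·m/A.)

B ≈ 255 μT

Inside a long solenoid, B = μ₀nI with n = 496.4 turns/m.
B = 4π×10⁻⁷ × 496.4 × 0.409 = 2.55×10⁻⁴ T.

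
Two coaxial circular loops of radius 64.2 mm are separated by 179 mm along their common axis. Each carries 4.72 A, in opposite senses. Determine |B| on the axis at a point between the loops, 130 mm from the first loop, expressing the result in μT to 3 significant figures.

B ≈ 19.2 μT

Each loop contributes B = μ₀IR²/[2(R²+z²)^(3/2)] on the axis, with z measured from that loop.
Loop 1 (z = 0.13 m): B₁ = 4.01×10⁻⁶ T. Loop 2 (z = 0.049 m): B₂ = 2.32×10⁻⁵ T.
The fields oppose: B = |B₁ − B₂| = 1.92×10⁻⁵ T.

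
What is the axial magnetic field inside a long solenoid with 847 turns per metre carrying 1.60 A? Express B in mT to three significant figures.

Inside a long solenoid, B = μ₀nI with n = 847 turns/m.
B = 4π×10⁻⁷ × 847 × 1.60 = 1.70×10⁻³ T.

B ≈ 1.70 mT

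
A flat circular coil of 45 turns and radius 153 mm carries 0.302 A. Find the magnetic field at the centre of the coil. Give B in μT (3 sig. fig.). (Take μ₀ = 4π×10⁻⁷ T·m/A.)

For an N-turn flat coil, B = Nμ₀I/(2R) with R = 0.153 m.
B = 45 × 1.24×10⁻⁶ T = 5.58×10⁻⁵ T.

B ≈ 55.8 μT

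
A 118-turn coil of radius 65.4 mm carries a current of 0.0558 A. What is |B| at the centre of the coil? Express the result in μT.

For an N-turn flat coil, B = Nμ₀I/(2R) with R = 0.0654 m.
B = 118 × 5.36×10⁻⁷ T = 6.33×10⁻⁵ T.

B ≈ 63.3 μT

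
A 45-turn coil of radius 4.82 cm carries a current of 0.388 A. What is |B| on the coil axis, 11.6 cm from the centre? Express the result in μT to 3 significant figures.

For an N-turn flat coil, B = Nμ₀IR²/[2(R²+z²)^(3/2)] with R = 0.0482 m, z = 0.116 m.
B = 45 × 2.86×10⁻⁷ T = 1.29×10⁻⁵ T.

B ≈ 12.9 μT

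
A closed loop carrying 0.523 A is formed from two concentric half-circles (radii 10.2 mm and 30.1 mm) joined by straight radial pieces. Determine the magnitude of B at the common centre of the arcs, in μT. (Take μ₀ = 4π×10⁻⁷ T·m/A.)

The radial connectors point toward the centre, so dl × r̂ = 0 and they contribute nothing.
Each semicircle gives μ₀I/(4R): inner arc 1.61×10⁻⁵ T, outer arc 5.46×10⁻⁶ T.
The two arcs carry current in opposite angular senses, so their fields oppose: B = |1.61×10⁻⁵ − 5.46×10⁻⁶| = 1.06×10⁻⁵ T.

B ≈ 10.6 μT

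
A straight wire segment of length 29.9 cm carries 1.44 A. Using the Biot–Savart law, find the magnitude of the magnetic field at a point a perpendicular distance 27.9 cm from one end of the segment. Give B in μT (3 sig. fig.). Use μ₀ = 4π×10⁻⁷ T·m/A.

For a finite straight segment, B = (μ₀I/4πd)(sinθ₁ + sinθ₂), where θ₁, θ₂ are the angles from the perpendicular to each end.
The perpendicular foot is at one end, so the two end-offsets along the wire are 0 and L = 0.299 m.
sinθ₁ = 0/√(0²+0.279²) = 0.0000; sinθ₂ = 0.299/√(0.299²+0.279²) = 0.7311.
B = (4π×10⁻⁷ × 1.44) / (4π × 0.279) × (0.0000 + 0.7311) = 3.77×10⁻⁷ T.

B ≈ 0.377 μT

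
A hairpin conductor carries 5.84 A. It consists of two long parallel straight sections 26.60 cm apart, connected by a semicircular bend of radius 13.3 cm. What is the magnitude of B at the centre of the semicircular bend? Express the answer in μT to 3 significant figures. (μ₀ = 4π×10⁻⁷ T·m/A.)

B ≈ 22.6 μT

The semicircular arc contributes B_arc = μ₀I·π/(4πR) = μ₀I/(4R) = 1.38×10⁻⁵ T.
Each semi-infinite lead is at perpendicular distance R = 0.133 m from the centre, with the perpendicular foot at its near end, so it contributes μ₀I/(4πR); both point the same way, together 8.78×10⁻⁶ T.
Arc and leads all point the same direction: B = 1.38×10⁻⁵ + 8.78×10⁻⁶ = 2.26×10⁻⁵ T.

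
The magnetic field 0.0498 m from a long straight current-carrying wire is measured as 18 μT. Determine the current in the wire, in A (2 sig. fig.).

For a long straight wire B = μ₀I/(2πd), so I = 2πdB/μ₀.
I = 2π × 0.0498 × 1.80×10⁻⁵ / (4π×10⁻⁷) = 4.48 A.

I ≈ 4.5 A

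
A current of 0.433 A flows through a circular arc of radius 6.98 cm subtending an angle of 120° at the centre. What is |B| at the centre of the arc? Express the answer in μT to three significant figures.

B ≈ 1.30 μT

The Biot–Savart field of a circular arc at its centre is B = μ₀Iφ/(4πR), with φ = 2.094 rad.
B = (4π×10⁻⁷ × 0.433 × 2.094) / (4π × 0.0698) = 1.30×10⁻⁶ T.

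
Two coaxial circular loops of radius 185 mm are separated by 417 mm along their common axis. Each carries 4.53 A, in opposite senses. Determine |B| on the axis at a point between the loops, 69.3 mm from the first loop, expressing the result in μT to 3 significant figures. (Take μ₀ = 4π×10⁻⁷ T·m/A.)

Each loop contributes B = μ₀IR²/[2(R²+z²)^(3/2)] on the axis, with z measured from that loop.
Loop 1 (z = 0.0693 m): B₁ = 1.26×10⁻⁵ T. Loop 2 (z = 0.3477 m): B₂ = 1.59×10⁻⁶ T.
The fields oppose: B = |B₁ − B₂| = 1.10×10⁻⁵ T.

B ≈ 11.0 μT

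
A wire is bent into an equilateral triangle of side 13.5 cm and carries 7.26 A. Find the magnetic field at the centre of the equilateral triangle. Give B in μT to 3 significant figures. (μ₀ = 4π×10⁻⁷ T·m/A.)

B ≈ 96.8 μT

Each side is a finite straight segment at perpendicular distance d = a/(2 tan(π/3)) = 0.03897 m from the centre, with end-angles ±π/3.
One side contributes B₁ = (μ₀I/4πd)·2 sin(π/3) = 3.23×10⁻⁵ T.
All 3 sides add in the same direction: B = 3 × 3.23×10⁻⁵ = 9.68×10⁻⁵ T.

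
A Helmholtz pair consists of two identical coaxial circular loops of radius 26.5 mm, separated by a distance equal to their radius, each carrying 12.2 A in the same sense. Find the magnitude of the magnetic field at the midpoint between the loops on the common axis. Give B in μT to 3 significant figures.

B ≈ 414 μT

Each loop contributes B = μ₀IR²/[2(R²+z²)^(3/2)] on the axis, with z measured from that loop.
Loop 1 (z = 0.01325 m): B₁ = 2.07×10⁻⁴ T. Loop 2 (z = 0.01325 m): B₂ = 2.07×10⁻⁴ T.
The fields add: B = B₁ + B₂ = 4.14×10⁻⁴ T.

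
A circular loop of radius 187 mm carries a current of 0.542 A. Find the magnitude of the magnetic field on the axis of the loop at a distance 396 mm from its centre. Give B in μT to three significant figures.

On the axis of a circular loop, B = μ₀IR² / [2(R²+z²)^(3/2)].
R² + z² = (0.187)² + (0.396)² = 0.1918 m², and (R²+z²)^(3/2) = 8.40×10⁻² m³.
B = (4π×10⁻⁷ × 0.542 × 0.03497) / (2 × 8.40×10⁻²) = 1.42×10⁻⁷ T.

B ≈ 0.142 μT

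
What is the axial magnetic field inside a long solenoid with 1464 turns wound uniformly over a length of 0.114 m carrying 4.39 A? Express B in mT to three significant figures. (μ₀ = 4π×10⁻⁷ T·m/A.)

Inside a long solenoid, B = μ₀nI with n = 1.284×10⁴ turns/m.
B = 4π×10⁻⁷ × 1.284×10⁴ × 4.39 = 7.08×10⁻² T.

B ≈ 70.8 mT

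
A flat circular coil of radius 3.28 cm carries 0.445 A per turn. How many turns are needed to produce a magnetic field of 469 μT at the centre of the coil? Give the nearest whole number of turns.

For an N-turn coil, B = Nμ₀I/(2R). A single turn gives B₁ = 8.52×10⁻⁶ T with R = 0.0328 m.
N = B/B₁ = 4.69×10⁻⁴ / 8.52×10⁻⁶ = 55.02.

N = 55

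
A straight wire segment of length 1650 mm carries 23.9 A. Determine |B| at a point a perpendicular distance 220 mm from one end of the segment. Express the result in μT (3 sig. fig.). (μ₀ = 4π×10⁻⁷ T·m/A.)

For a finite straight segment, B = (μ₀I/4πd)(sinθ₁ + sinθ₂), where θ₁, θ₂ are the angles from the perpendicular to each end.
The perpendicular foot is at one end, so the two end-offsets along the wire are 0 and L = 1.65 m.
sinθ₁ = 0/√(0²+0.22²) = 0.0000; sinθ₂ = 1.65/√(1.65²+0.22²) = 0.9912.
B = (4π×10⁻⁷ × 23.9) / (4π × 0.22) × (0.0000 + 0.9912) = 1.08×10⁻⁵ T.

B ≈ 10.8 μT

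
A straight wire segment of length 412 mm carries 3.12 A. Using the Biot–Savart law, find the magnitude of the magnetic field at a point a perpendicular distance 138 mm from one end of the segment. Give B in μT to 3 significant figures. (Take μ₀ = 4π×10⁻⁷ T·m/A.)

For a finite straight segment, B = (μ₀I/4πd)(sinθ₁ + sinθ₂), where θ₁, θ₂ are the angles from the perpendicular to each end.
The perpendicular foot is at one end, so the two end-offsets along the wire are 0 and L = 0.412 m.
sinθ₁ = 0/√(0²+0.138²) = 0.0000; sinθ₂ = 0.412/√(0.412²+0.138²) = 0.9482.
B = (4π×10⁻⁷ × 3.12) / (4π × 0.138) × (0.0000 + 0.9482) = 2.14×10⁻⁶ T.

B ≈ 2.14 μT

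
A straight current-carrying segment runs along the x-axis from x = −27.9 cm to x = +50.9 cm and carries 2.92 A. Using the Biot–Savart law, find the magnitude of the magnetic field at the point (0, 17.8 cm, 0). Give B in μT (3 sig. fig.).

B ≈ 2.93 μT

For a finite straight segment, B = (μ₀I/4πd)(sinθ₁ + sinθ₂), where θ₁, θ₂ are the angles from the perpendicular to each end.
The perpendicular distance is d = 0.178 m; the end-offsets along the wire are a = 0.279 m and b = 0.509 m.
sinθ₁ = 0.279/√(0.279²+0.178²) = 0.8430; sinθ₂ = 0.509/√(0.509²+0.178²) = 0.9439.
B = (4π×10⁻⁷ × 2.92) / (4π × 0.178) × (0.8430 + 0.9439) = 2.93×10⁻⁶ T.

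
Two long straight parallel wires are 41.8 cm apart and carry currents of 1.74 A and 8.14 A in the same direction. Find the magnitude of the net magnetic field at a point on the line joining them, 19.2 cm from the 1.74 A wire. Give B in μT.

B ≈ 5.39 μT

Each long wire gives B = μ₀I/(2πd). Distances are d₁ = 0.192 m and d₂ = 0.226 m.
B₁ = 1.81×10⁻⁶ T, B₂ = 7.20×10⁻⁶ T.
Between parallel currents the two contributions point in opposite directions, so they subtract. B = |B₁ − B₂| = |1.81×10⁻⁶ − 7.20×10⁻⁶| = 5.39×10⁻⁶ T.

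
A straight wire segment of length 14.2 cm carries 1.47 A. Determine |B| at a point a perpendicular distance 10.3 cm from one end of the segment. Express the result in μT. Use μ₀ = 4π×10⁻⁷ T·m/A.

B ≈ 1.16 μT

For a finite straight segment, B = (μ₀I/4πd)(sinθ₁ + sinθ₂), where θ₁, θ₂ are the angles from the perpendicular to each end.
The perpendicular foot is at one end, so the two end-offsets along the wire are 0 and L = 0.142 m.
sinθ₁ = 0/√(0²+0.103²) = 0.0000; sinθ₂ = 0.142/√(0.142²+0.103²) = 0.8095.
B = (4π×10⁻⁷ × 1.47) / (4π × 0.103) × (0.0000 + 0.8095) = 1.16×10⁻⁶ T.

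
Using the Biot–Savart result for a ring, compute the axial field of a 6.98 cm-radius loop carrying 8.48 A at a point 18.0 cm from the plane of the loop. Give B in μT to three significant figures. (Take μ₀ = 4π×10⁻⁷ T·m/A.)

On the axis of a circular loop, B = μ₀IR² / [2(R²+z²)^(3/2)].
R² + z² = (0.0698)² + (0.18)² = 0.03727 m², and (R²+z²)^(3/2) = 7.20×10⁻³ m³.
B = (4π×10⁻⁷ × 8.48 × 0.004872) / (2 × 7.20×10⁻³) = 3.61×10⁻⁶ T.

B ≈ 3.61 μT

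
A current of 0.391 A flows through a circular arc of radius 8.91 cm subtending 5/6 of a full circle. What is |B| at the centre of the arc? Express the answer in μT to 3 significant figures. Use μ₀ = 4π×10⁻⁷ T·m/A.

The Biot–Savart field of a circular arc at its centre is B = μ₀Iφ/(4πR), with φ = 5.236 rad.
B = (4π×10⁻⁷ × 0.391 × 5.236) / (4π × 0.0891) = 2.30×10⁻⁶ T.

B ≈ 2.30 μT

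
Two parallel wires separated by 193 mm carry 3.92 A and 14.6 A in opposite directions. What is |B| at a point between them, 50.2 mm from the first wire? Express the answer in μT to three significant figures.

Each long wire gives B = μ₀I/(2πd). Distances are d₁ = 0.0502 m and d₂ = 0.1428 m.
B₁ = 1.56×10⁻⁵ T, B₂ = 2.04×10⁻⁵ T.
Between antiparallel currents both contributions point the same way, so they add. B = B₁ + B₂ = 1.56×10⁻⁵ + 2.04×10⁻⁵ = 3.61×10⁻⁵ T.

B ≈ 36.1 μT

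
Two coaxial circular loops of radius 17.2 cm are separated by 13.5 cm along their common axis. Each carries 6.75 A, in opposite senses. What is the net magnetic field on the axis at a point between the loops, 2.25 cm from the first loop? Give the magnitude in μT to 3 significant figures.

B ≈ 9.59 μT

Each loop contributes B = μ₀IR²/[2(R²+z²)^(3/2)] on the axis, with z measured from that loop.
Loop 1 (z = 0.0225 m): B₁ = 2.40×10⁻⁵ T. Loop 2 (z = 0.1125 m): B₂ = 1.45×10⁻⁵ T.
The fields oppose: B = |B₁ − B₂| = 9.59×10⁻⁶ T.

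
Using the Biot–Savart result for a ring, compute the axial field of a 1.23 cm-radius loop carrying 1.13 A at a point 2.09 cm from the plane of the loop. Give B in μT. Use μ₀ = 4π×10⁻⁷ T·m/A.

On the axis of a circular loop, B = μ₀IR² / [2(R²+z²)^(3/2)].
R² + z² = (0.0123)² + (0.0209)² = 0.0005881 m², and (R²+z²)^(3/2) = 1.43×10⁻⁵ m³.
B = (4π×10⁻⁷ × 1.13 × 0.0001513) / (2 × 1.43×10⁻⁵) = 7.53×10⁻⁶ T.

B ≈ 7.53 μT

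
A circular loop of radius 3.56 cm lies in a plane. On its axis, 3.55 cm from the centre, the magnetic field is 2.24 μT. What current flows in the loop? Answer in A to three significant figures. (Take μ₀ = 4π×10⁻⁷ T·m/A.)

On the axis of a loop, B = μ₀IR²/[2(R²+z²)^(3/2)], so I = 2B(R²+z²)^(3/2)/(μ₀R²).
R² + z² = 0.001267 + 0.00126 = 0.002528 m²; raised to 3/2 gives 1.27×10⁻⁴ m³.
I = 2 × 2.24×10⁻⁶ × 1.27×10⁻⁴ / (1.26×10⁻⁶ × 0.001267) = 0.357 A.

I ≈ 0.357 A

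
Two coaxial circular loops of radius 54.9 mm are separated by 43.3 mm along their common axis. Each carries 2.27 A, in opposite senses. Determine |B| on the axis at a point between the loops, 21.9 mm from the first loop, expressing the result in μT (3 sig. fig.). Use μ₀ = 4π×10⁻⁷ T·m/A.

Each loop contributes B = μ₀IR²/[2(R²+z²)^(3/2)] on the axis, with z measured from that loop.
Loop 1 (z = 0.0219 m): B₁ = 2.08×10⁻⁵ T. Loop 2 (z = 0.0214 m): B₂ = 2.10×10⁻⁵ T.
The fields oppose: B = |B₁ − B₂| = 1.95×10⁻⁷ T.

B ≈ 0.195 μT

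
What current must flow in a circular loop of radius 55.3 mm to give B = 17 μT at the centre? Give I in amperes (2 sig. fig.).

At the centre of a circular loop B = μ₀I/(2R), so I = 2RB/μ₀.
With R = 0.0553 m, I = 2 × 0.0553 × 1.70×10⁻⁵ / (4π×10⁻⁷) = 1.50 A.

I ≈ 1.5 A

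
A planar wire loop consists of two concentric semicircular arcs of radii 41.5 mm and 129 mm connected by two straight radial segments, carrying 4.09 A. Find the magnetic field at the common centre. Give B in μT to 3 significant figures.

The radial connectors point toward the centre, so dl × r̂ = 0 and they contribute nothing.
Each semicircle gives μ₀I/(4R): inner arc 3.10×10⁻⁵ T, outer arc 9.96×10⁻⁶ T.
The two arcs carry current in opposite angular senses, so their fields oppose: B = |3.10×10⁻⁵ − 9.96×10⁻⁶| = 2.10×10⁻⁵ T.

B ≈ 21.0 μT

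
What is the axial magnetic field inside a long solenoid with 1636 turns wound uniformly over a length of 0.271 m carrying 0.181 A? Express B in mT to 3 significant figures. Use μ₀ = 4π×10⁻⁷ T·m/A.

Inside a long solenoid, B = μ₀nI with n = 6037 turns/m.
B = 4π×10⁻⁷ × 6037 × 0.181 = 1.37×10⁻³ T.

B ≈ 1.37 mT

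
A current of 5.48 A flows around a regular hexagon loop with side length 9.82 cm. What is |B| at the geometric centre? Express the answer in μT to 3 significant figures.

B ≈ 38.7 μT

Each side is a finite straight segment at perpendicular distance d = a/(2 tan(π/6)) = 0.08504 m from the centre, with end-angles ±π/6.
One side contributes B₁ = (μ₀I/4πd)·2 sin(π/6) = 6.44×10⁻⁶ T.
All 6 sides add in the same direction: B = 6 × 6.44×10⁻⁶ = 3.87×10⁻⁵ T.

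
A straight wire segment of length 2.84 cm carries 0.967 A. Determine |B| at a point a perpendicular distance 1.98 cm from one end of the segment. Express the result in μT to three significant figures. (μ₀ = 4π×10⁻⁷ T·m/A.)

For a finite straight segment, B = (μ₀I/4πd)(sinθ₁ + sinθ₂), where θ₁, θ₂ are the angles from the perpendicular to each end.
The perpendicular foot is at one end, so the two end-offsets along the wire are 0 and L = 0.0284 m.
sinθ₁ = 0/√(0²+0.0198²) = 0.0000; sinθ₂ = 0.0284/√(0.0284²+0.0198²) = 0.8203.
B = (4π×10⁻⁷ × 0.967) / (4π × 0.0198) × (0.0000 + 0.8203) = 4.01×10⁻⁶ T.

B ≈ 4.01 μT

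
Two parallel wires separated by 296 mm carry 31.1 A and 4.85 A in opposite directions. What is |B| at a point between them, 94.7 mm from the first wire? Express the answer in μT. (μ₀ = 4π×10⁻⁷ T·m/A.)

Each long wire gives B = μ₀I/(2πd). Distances are d₁ = 0.0947 m and d₂ = 0.2013 m.
B₁ = 6.57×10⁻⁵ T, B₂ = 4.82×10⁻⁶ T.
Between antiparallel currents both contributions point the same way, so they add. B = B₁ + B₂ = 6.57×10⁻⁵ + 4.82×10⁻⁶ = 7.05×10⁻⁵ T.

B ≈ 70.5 μT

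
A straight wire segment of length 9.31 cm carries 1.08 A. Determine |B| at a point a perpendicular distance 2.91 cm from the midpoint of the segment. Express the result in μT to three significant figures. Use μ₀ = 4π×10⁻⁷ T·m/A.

B ≈ 6.29 μT

For a finite straight segment, B = (μ₀I/4πd)(sinθ₁ + sinθ₂), where θ₁, θ₂ are the angles from the perpendicular to each end.
The perpendicular from the point meets the wire at its midpoint, so each end is L/2 = 0.04655 m away along the wire.
sinθ₁ = 0.04655/√(0.04655²+0.0291²) = 0.8479; sinθ₂ = 0.04655/√(0.04655²+0.0291²) = 0.8479.
B = (4π×10⁻⁷ × 1.08) / (4π × 0.0291) × (0.8479 + 0.8479) = 6.29×10⁻⁶ T.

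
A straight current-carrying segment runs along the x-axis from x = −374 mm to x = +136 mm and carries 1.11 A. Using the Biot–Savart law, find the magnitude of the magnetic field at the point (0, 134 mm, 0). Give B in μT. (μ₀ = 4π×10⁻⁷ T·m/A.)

B ≈ 1.37 μT

For a finite straight segment, B = (μ₀I/4πd)(sinθ₁ + sinθ₂), where θ₁, θ₂ are the angles from the perpendicular to each end.
The perpendicular distance is d = 0.134 m; the end-offsets along the wire are a = 0.374 m and b = 0.136 m.
sinθ₁ = 0.374/√(0.374²+0.134²) = 0.9414; sinθ₂ = 0.136/√(0.136²+0.134²) = 0.7123.
B = (4π×10⁻⁷ × 1.11) / (4π × 0.134) × (0.9414 + 0.7123) = 1.37×10⁻⁶ T.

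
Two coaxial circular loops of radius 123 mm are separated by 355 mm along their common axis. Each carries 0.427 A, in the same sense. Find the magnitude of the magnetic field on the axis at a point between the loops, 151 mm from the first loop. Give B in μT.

B ≈ 0.850 μT

Each loop contributes B = μ₀IR²/[2(R²+z²)^(3/2)] on the axis, with z measured from that loop.
Loop 1 (z = 0.151 m): B₁ = 5.49×10⁻⁷ T. Loop 2 (z = 0.204 m): B₂ = 3.00×10⁻⁷ T.
The fields add: B = B₁ + B₂ = 8.50×10⁻⁷ T.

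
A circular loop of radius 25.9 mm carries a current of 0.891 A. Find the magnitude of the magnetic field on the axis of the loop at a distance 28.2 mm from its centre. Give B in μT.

B ≈ 6.69 μT

On the axis of a circular loop, B = μ₀IR² / [2(R²+z²)^(3/2)].
R² + z² = (0.0259)² + (0.0282)² = 0.001466 m², and (R²+z²)^(3/2) = 5.61×10⁻⁵ m³.
B = (4π×10⁻⁷ × 0.891 × 0.0006708) / (2 × 5.61×10⁻⁵) = 6.69×10⁻⁶ T.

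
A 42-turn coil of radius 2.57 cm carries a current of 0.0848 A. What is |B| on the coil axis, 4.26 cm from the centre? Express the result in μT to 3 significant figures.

For an N-turn flat coil, B = Nμ₀IR²/[2(R²+z²)^(3/2)] with R = 0.0257 m, z = 0.0426 m.
B = 42 × 2.86×10⁻⁷ T = 1.20×10⁻⁵ T.

B ≈ 12.0 μT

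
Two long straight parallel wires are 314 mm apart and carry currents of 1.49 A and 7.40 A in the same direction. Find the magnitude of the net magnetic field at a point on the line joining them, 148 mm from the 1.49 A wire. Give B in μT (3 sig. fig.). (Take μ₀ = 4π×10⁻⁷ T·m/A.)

B ≈ 6.90 μT

Each long wire gives B = μ₀I/(2πd). Distances are d₁ = 0.148 m and d₂ = 0.166 m.
B₁ = 2.01×10⁻⁶ T, B₂ = 8.92×10⁻⁶ T.
Between parallel currents the two contributions point in opposite directions, so they subtract. B = |B₁ − B₂| = |2.01×10⁻⁶ − 8.92×10⁻⁶| = 6.90×10⁻⁶ T.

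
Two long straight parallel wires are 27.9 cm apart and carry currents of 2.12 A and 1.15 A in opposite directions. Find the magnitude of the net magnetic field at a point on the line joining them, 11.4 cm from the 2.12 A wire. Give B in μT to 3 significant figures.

B ≈ 5.11 μT

Each long wire gives B = μ₀I/(2πd). Distances are d₁ = 0.114 m and d₂ = 0.165 m.
B₁ = 3.72×10⁻⁶ T, B₂ = 1.39×10⁻⁶ T.
Between antiparallel currents both contributions point the same way, so they add. B = B₁ + B₂ = 3.72×10⁻⁶ + 1.39×10⁻⁶ = 5.11×10⁻⁶ T.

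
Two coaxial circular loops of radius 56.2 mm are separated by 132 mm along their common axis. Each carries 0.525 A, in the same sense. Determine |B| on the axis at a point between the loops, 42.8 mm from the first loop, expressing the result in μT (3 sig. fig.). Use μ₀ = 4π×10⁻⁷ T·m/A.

Each loop contributes B = μ₀IR²/[2(R²+z²)^(3/2)] on the axis, with z measured from that loop.
Loop 1 (z = 0.0428 m): B₁ = 2.96×10⁻⁶ T. Loop 2 (z = 0.0892 m): B₂ = 8.89×10⁻⁷ T.
The fields add: B = B₁ + B₂ = 3.84×10⁻⁶ T.

B ≈ 3.84 μT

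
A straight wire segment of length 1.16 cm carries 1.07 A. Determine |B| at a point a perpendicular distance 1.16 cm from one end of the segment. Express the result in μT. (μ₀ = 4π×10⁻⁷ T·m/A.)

For a finite straight segment, B = (μ₀I/4πd)(sinθ₁ + sinθ₂), where θ₁, θ₂ are the angles from the perpendicular to each end.
The perpendicular foot is at one end, so the two end-offsets along the wire are 0 and L = 0.0116 m.
sinθ₁ = 0/√(0²+0.0116²) = 0.0000; sinθ₂ = 0.0116/√(0.0116²+0.0116²) = 0.7071.
B = (4π×10⁻⁷ × 1.07) / (4π × 0.0116) × (0.0000 + 0.7071) = 6.52×10⁻⁶ T.

B ≈ 6.52 μT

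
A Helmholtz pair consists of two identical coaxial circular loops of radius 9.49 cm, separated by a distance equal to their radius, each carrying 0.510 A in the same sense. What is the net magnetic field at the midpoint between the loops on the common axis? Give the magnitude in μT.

B ≈ 4.83 μT

Each loop contributes B = μ₀IR²/[2(R²+z²)^(3/2)] on the axis, with z measured from that loop.
Loop 1 (z = 0.04745 m): B₁ = 2.42×10⁻⁶ T. Loop 2 (z = 0.04745 m): B₂ = 2.42×10⁻⁶ T.
The fields add: B = B₁ + B₂ = 4.83×10⁻⁶ T.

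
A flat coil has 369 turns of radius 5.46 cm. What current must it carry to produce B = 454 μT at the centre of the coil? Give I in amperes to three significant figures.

For an N-turn coil, B = Nμ₀I/(2R) with R = 0.0546 m, so I = 2RB/(Nμ₀) = 2 × 0.0546 × 4.54×10⁻⁴ / (369 × 4π×10⁻⁷) = 0.107 A.

I ≈ 0.107 A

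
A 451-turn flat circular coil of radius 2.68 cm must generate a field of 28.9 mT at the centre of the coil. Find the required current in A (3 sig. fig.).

I ≈ 2.73 A

For an N-turn coil, B = Nμ₀I/(2R) with R = 0.0268 m, so I = 2RB/(Nμ₀) = 2 × 0.0268 × 2.89×10⁻² / (451 × 4π×10⁻⁷) = 2.73 A.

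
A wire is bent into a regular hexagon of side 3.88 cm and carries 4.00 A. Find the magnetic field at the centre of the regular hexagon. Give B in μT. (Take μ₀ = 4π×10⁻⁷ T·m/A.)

B ≈ 71.4 μT

Each side is a finite straight segment at perpendicular distance d = a/(2 tan(π/6)) = 0.0336 m from the centre, with end-angles ±π/6.
One side contributes B₁ = (μ₀I/4πd)·2 sin(π/6) = 1.19×10⁻⁵ T.
All 6 sides add in the same direction: B = 6 × 1.19×10⁻⁵ = 7.14×10⁻⁵ T.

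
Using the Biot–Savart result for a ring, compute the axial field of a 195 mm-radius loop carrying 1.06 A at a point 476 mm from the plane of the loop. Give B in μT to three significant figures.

B ≈ 0.186 μT

On the axis of a circular loop, B = μ₀IR² / [2(R²+z²)^(3/2)].
R² + z² = (0.195)² + (0.476)² = 0.2646 m², and (R²+z²)^(3/2) = 0.136 m³.
B = (4π×10⁻⁷ × 1.06 × 0.03803) / (2 × 0.136) = 1.86×10⁻⁷ T.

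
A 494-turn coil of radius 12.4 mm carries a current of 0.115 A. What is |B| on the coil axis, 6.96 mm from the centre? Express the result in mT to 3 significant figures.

For an N-turn flat coil, B = Nμ₀IR²/[2(R²+z²)^(3/2)] with R = 0.0124 m, z = 0.00696 m.
B = 494 × 3.86×10⁻⁶ T = 1.91×10⁻³ T.

B ≈ 1.91 mT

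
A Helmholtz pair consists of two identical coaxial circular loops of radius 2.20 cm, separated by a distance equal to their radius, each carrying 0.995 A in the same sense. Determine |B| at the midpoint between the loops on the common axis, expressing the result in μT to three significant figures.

Each loop contributes B = μ₀IR²/[2(R²+z²)^(3/2)] on the axis, with z measured from that loop.
Loop 1 (z = 0.011 m): B₁ = 2.03×10⁻⁵ T. Loop 2 (z = 0.011 m): B₂ = 2.03×10⁻⁵ T.
The fields add: B = B₁ + B₂ = 4.07×10⁻⁵ T.

B ≈ 40.7 μT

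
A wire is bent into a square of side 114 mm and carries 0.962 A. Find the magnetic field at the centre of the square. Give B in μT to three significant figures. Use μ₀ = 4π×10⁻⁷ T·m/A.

Each side is a finite straight segment at perpendicular distance d = a/(2 tan(π/4)) = 0.057 m from the centre, with end-angles ±π/4.
One side contributes B₁ = (μ₀I/4πd)·2 sin(π/4) = 2.39×10⁻⁶ T.
All 4 sides add in the same direction: B = 4 × 2.39×10⁻⁶ = 9.55×10⁻⁶ T.

B ≈ 9.55 μT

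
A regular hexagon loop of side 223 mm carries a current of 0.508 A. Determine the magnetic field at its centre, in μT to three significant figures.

Each side is a finite straight segment at perpendicular distance d = a/(2 tan(π/6)) = 0.1931 m from the centre, with end-angles ±π/6.
One side contributes B₁ = (μ₀I/4πd)·2 sin(π/6) = 2.63×10⁻⁷ T.
All 6 sides add in the same direction: B = 6 × 2.63×10⁻⁷ = 1.58×10⁻⁶ T.

B ≈ 1.58 μT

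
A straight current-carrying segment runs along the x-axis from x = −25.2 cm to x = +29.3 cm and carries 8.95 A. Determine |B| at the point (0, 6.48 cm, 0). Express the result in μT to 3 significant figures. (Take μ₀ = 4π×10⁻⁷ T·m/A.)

For a finite straight segment, B = (μ₀I/4πd)(sinθ₁ + sinθ₂), where θ₁, θ₂ are the angles from the perpendicular to each end.
The perpendicular distance is d = 0.0648 m; the end-offsets along the wire are a = 0.252 m and b = 0.293 m.
sinθ₁ = 0.252/√(0.252²+0.0648²) = 0.9685; sinθ₂ = 0.293/√(0.293²+0.0648²) = 0.9764.
B = (4π×10⁻⁷ × 8.95) / (4π × 0.0648) × (0.9685 + 0.9764) = 2.69×10⁻⁵ T.

B ≈ 26.9 μT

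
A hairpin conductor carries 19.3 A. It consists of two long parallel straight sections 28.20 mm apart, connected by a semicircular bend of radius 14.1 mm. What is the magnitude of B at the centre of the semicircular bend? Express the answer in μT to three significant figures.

B ≈ 704 μT

The semicircular arc contributes B_arc = μ₀I·π/(4πR) = μ₀I/(4R) = 4.30×10⁻⁴ T.
Each semi-infinite lead is at perpendicular distance R = 0.0141 m from the centre, with the perpendicular foot at its near end, so it contributes μ₀I/(4πR); both point the same way, together 2.74×10⁻⁴ T.
Arc and leads all point the same direction: B = 4.30×10⁻⁴ + 2.74×10⁻⁴ = 7.04×10⁻⁴ T.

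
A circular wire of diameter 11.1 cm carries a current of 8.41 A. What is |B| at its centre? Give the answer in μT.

At the centre of a circular loop the Biot–Savart law gives B = μ₀I/(2R) (so R = 0.0555 m).
B = (4π×10⁻⁷ × 8.41) / (2 × 0.0555) = 9.52×10⁻⁵ T.

B ≈ 95.2 μT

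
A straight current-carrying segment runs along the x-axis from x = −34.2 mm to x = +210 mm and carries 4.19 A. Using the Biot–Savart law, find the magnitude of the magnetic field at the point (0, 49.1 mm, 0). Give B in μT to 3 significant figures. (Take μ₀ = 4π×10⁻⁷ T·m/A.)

For a finite straight segment, B = (μ₀I/4πd)(sinθ₁ + sinθ₂), where θ₁, θ₂ are the angles from the perpendicular to each end.
The perpendicular distance is d = 0.0491 m; the end-offsets along the wire are a = 0.0342 m and b = 0.21 m.
sinθ₁ = 0.0342/√(0.0342²+0.0491²) = 0.5716; sinθ₂ = 0.21/√(0.21²+0.0491²) = 0.9737.
B = (4π×10⁻⁷ × 4.19) / (4π × 0.0491) × (0.5716 + 0.9737) = 1.32×10⁻⁵ T.

B ≈ 13.2 μT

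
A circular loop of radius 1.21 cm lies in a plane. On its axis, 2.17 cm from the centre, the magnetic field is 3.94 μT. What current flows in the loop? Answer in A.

On the axis of a loop, B = μ₀IR²/[2(R²+z²)^(3/2)], so I = 2B(R²+z²)^(3/2)/(μ₀R²).
R² + z² = 0.0001464 + 0.0004709 = 0.0006173 m²; raised to 3/2 gives 1.53×10⁻⁵ m³.
I = 2 × 3.94×10⁻⁶ × 1.53×10⁻⁵ / (1.26×10⁻⁶ × 0.0001464) = 0.657 A.

I ≈ 0.657 A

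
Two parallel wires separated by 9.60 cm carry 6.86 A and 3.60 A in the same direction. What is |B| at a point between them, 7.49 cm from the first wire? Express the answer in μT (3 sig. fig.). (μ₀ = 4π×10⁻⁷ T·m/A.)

Each long wire gives B = μ₀I/(2πd). Distances are d₁ = 0.0749 m and d₂ = 0.0211 m.
B₁ = 1.83×10⁻⁵ T, B₂ = 3.41×10⁻⁵ T.
Between parallel currents the two contributions point in opposite directions, so they subtract. B = |B₁ − B₂| = |1.83×10⁻⁵ − 3.41×10⁻⁵| = 1.58×10⁻⁵ T.

B ≈ 15.8 μT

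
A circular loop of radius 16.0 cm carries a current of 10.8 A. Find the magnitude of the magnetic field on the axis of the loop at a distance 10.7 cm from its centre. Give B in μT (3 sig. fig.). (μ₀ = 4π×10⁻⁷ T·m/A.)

On the axis of a circular loop, B = μ₀IR² / [2(R²+z²)^(3/2)].
R² + z² = (0.16)² + (0.107)² = 0.03705 m², and (R²+z²)^(3/2) = 7.13×10⁻³ m³.
B = (4π×10⁻⁷ × 10.8 × 0.0256) / (2 × 7.13×10⁻³) = 2.44×10⁻⁵ T.

B ≈ 24.4 μT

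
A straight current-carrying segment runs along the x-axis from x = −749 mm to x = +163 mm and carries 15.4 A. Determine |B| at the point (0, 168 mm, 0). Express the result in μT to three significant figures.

For a finite straight segment, B = (μ₀I/4πd)(sinθ₁ + sinθ₂), where θ₁, θ₂ are the angles from the perpendicular to each end.
The perpendicular distance is d = 0.168 m; the end-offsets along the wire are a = 0.749 m and b = 0.163 m.
sinθ₁ = 0.749/√(0.749²+0.168²) = 0.9758; sinθ₂ = 0.163/√(0.163²+0.168²) = 0.6963.
B = (4π×10⁻⁷ × 15.4) / (4π × 0.168) × (0.9758 + 0.6963) = 1.53×10⁻⁵ T.

B ≈ 15.3 μT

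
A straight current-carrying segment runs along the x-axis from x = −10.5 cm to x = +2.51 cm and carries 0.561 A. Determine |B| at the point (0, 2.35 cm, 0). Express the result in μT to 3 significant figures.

B ≈ 4.07 μT

For a finite straight segment, B = (μ₀I/4πd)(sinθ₁ + sinθ₂), where θ₁, θ₂ are the angles from the perpendicular to each end.
The perpendicular distance is d = 0.0235 m; the end-offsets along the wire are a = 0.105 m and b = 0.0251 m.
sinθ₁ = 0.105/√(0.105²+0.0235²) = 0.9759; sinθ₂ = 0.0251/√(0.0251²+0.0235²) = 0.7300.
B = (4π×10⁻⁷ × 0.561) / (4π × 0.0235) × (0.9759 + 0.7300) = 4.07×10⁻⁶ T.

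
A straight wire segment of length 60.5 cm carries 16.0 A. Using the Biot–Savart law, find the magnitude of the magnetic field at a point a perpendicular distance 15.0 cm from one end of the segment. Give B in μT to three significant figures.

B ≈ 10.4 μT

For a finite straight segment, B = (μ₀I/4πd)(sinθ₁ + sinθ₂), where θ₁, θ₂ are the angles from the perpendicular to each end.
The perpendicular foot is at one end, so the two end-offsets along the wire are 0 and L = 0.605 m.
sinθ₁ = 0/√(0²+0.15²) = 0.0000; sinθ₂ = 0.605/√(0.605²+0.15²) = 0.9706.
B = (4π×10⁻⁷ × 16.0) / (4π × 0.15) × (0.0000 + 0.9706) = 1.04×10⁻⁵ T.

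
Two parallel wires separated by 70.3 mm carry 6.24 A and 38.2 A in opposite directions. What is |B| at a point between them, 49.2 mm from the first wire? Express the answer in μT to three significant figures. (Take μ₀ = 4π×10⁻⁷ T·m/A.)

Each long wire gives B = μ₀I/(2πd). Distances are d₁ = 0.0492 m and d₂ = 0.0211 m.
B₁ = 2.54×10⁻⁵ T, B₂ = 3.62×10⁻⁴ T.
Between antiparallel currents both contributions point the same way, so they add. B = B₁ + B₂ = 2.54×10⁻⁵ + 3.62×10⁻⁴ = 3.87×10⁻⁴ T.

B ≈ 387 μT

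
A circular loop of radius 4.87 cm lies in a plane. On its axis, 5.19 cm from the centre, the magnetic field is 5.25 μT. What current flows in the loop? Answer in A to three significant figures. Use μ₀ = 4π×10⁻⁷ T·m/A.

I ≈ 1.27 A

On the axis of a loop, B = μ₀IR²/[2(R²+z²)^(3/2)], so I = 2B(R²+z²)^(3/2)/(μ₀R²).
R² + z² = 0.002372 + 0.002694 = 0.005065 m²; raised to 3/2 gives 3.61×10⁻⁴ m³.
I = 2 × 5.25×10⁻⁶ × 3.61×10⁻⁴ / (1.26×10⁻⁶ × 0.002372) = 1.27 A.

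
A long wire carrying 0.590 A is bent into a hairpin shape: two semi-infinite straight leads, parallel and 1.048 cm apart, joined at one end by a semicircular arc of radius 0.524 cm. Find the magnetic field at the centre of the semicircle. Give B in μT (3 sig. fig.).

The semicircular arc contributes B_arc = μ₀I·π/(4πR) = μ₀I/(4R) = 3.54×10⁻⁵ T.
Each semi-infinite lead is at perpendicular distance R = 0.00524 m from the centre, with the perpendicular foot at its near end, so it contributes μ₀I/(4πR); both point the same way, together 2.25×10⁻⁵ T.
Arc and leads all point the same direction: B = 3.54×10⁻⁵ + 2.25×10⁻⁵ = 5.79×10⁻⁵ T.

B ≈ 57.9 μT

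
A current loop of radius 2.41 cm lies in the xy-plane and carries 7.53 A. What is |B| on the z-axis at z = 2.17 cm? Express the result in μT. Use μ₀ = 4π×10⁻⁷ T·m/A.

On the axis of a circular loop, B = μ₀IR² / [2(R²+z²)^(3/2)].
R² + z² = (0.0241)² + (0.0217)² = 0.001052 m², and (R²+z²)^(3/2) = 3.41×10⁻⁵ m³.
B = (4π×10⁻⁷ × 7.53 × 0.0005808) / (2 × 3.41×10⁻⁵) = 8.06×10⁻⁵ T.

B ≈ 80.6 μT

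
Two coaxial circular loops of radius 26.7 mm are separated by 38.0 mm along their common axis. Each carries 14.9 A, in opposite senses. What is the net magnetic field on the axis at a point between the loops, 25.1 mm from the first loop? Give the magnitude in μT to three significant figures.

Each loop contributes B = μ₀IR²/[2(R²+z²)^(3/2)] on the axis, with z measured from that loop.
Loop 1 (z = 0.0251 m): B₁ = 1.36×10⁻⁴ T. Loop 2 (z = 0.0129 m): B₂ = 2.56×10⁻⁴ T.
The fields oppose: B = |B₁ − B₂| = 1.20×10⁻⁴ T.

B ≈ 120 μT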